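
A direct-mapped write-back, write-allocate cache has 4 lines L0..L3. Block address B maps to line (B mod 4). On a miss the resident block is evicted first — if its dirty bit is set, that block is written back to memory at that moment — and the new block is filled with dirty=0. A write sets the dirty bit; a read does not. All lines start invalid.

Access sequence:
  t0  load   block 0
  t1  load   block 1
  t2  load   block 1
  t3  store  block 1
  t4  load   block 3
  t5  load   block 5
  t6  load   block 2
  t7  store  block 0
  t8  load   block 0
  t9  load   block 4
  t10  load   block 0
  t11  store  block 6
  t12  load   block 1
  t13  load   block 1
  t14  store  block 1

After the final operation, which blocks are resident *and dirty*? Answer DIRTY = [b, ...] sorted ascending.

0: R B0 → L0 miss [-]
1: R B1 → L1 miss [-]
2: R B1 → L1 hit [-]
3: W B1 → L1 hit [D]
4: R B3 → L3 miss [-]
5: R B5 → L1 miss wb→B1 [-]
6: R B2 → L2 miss [-]
7: W B0 → L0 hit [D]
8: R B0 → L0 hit [D]
9: R B4 → L0 miss wb→B0 [-]
10: R B0 → L0 miss [-]
11: W B6 → L2 miss [D]
12: R B1 → L1 miss [-]
13: R B1 → L1 hit [-]
14: W B1 → L1 hit [D]

DIRTY = [1, 6]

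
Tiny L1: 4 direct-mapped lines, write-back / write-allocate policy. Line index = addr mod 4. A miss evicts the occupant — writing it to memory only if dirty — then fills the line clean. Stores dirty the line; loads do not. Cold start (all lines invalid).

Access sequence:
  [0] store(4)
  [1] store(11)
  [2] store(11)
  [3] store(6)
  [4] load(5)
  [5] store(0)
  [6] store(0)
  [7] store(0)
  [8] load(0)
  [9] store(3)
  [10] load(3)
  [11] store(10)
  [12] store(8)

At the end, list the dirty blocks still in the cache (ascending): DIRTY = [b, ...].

  0 | W B4 → L0 miss [D]
  1 | W B11 → L3 miss [D]
  2 | W B11 → L3 hit [D]
  3 | W B6 → L2 miss [D]
  4 | R B5 → L1 miss [-]
  5 | W B0 → L0 miss wb→B4 [D]
  6 | W B0 → L0 hit [D]
  7 | W B0 → L0 hit [D]
  8 | R B0 → L0 hit [D]
  9 | W B3 → L3 miss wb→B11 [D]
  10 | R B3 → L3 hit [D]
  11 | W B10 → L2 miss wb→B6 [D]
  12 | W B8 → L0 miss wb→B0 [D]

DIRTY = [3, 8, 10]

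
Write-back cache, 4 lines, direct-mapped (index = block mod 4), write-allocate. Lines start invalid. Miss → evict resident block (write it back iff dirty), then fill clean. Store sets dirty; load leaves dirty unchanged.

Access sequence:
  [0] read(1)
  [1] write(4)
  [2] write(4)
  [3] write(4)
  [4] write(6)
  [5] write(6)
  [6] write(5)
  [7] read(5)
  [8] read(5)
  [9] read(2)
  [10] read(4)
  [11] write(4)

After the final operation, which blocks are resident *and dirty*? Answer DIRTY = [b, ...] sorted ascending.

  0 | R B1 → L1 miss [-]
  1 | W B4 → L0 miss [D]
  2 | W B4 → L0 hit [D]
  3 | W B4 → L0 hit [D]
  4 | W B6 → L2 miss [D]
  5 | W B6 → L2 hit [D]
  6 | W B5 → L1 miss [D]
  7 | R B5 → L1 hit [D]
  8 | R B5 → L1 hit [D]
  9 | R B2 → L2 miss wb→B6 [-]
  10 | R B4 → L0 hit [D]
  11 | W B4 → L0 hit [D]

DIRTY = [4, 5]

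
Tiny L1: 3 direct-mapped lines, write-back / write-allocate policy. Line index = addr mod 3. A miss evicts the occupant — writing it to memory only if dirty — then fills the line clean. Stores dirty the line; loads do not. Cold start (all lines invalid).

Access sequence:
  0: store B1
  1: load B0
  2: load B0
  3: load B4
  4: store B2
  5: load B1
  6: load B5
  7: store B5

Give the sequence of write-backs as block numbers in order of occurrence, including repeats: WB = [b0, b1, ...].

  0 | W B1 → L1 miss [D]
  1 | R B0 → L0 miss [-]
  2 | R B0 → L0 hit [-]
  3 | R B4 → L1 miss wb→B1 [-]
  4 | W B2 → L2 miss [D]
  5 | R B1 → L1 miss [-]
  6 | R B5 → L2 miss wb→B2 [-]
  7 | W B5 → L2 hit [D]

WB = [1, 2]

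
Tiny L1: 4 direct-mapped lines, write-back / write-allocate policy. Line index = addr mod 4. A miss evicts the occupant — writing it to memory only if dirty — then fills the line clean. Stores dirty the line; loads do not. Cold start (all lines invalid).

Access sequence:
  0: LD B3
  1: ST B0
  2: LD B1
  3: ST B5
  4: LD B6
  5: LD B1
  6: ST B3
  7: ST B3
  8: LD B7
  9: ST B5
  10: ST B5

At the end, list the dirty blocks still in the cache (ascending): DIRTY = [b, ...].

  0 | R B3 → L3 miss [-]
  1 | W B0 → L0 miss [D]
  2 | R B1 → L1 miss [-]
  3 | W B5 → L1 miss [D]
  4 | R B6 → L2 miss [-]
  5 | R B1 → L1 miss wb→B5 [-]
  6 | W B3 → L3 hit [D]
  7 | W B3 → L3 hit [D]
  8 | R B7 → L3 miss wb→B3 [-]
  9 | W B5 → L1 miss [D]
  10 | W B5 → L1 hit [D]

DIRTY = [0, 5]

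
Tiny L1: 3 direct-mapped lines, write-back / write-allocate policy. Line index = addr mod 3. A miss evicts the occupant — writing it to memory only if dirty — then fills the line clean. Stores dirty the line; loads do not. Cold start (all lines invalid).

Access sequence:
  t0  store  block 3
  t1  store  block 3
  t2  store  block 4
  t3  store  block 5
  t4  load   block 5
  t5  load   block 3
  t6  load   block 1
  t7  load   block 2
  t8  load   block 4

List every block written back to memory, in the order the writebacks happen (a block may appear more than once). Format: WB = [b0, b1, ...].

0: W B3 → L0 miss [D]
1: W B3 → L0 hit [D]
2: W B4 → L1 miss [D]
3: W B5 → L2 miss [D]
4: R B5 → L2 hit [D]
5: R B3 → L0 hit [D]
6: R B1 → L1 miss wb→B4 [-]
7: R B2 → L2 miss wb→B5 [-]
8: R B4 → L1 miss [-]

WB = [4, 5]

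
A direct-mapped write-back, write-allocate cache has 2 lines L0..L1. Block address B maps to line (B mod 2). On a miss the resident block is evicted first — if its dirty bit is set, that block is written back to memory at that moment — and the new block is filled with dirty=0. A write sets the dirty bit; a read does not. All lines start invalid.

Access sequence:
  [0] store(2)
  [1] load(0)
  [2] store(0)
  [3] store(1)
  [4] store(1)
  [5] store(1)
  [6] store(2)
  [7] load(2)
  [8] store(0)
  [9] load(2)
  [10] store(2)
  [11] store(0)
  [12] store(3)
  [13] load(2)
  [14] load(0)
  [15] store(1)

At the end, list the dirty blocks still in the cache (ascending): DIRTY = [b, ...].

DIRTY = [1]

0: W B2 -> L0 miss  d=D]
1: R B0 -> L0 miss wb->B2  d=-]
2: W B0 -> L0 hit  d=D]
3: W B1 -> L1 miss  d=D]
4: W B1 -> L1 hit  d=D]
5: W B1 -> L1 hit  d=D]
6: W B2 -> L0 miss wb->B0  d=D]
7: R B2 -> L0 hit  d=D]
8: W B0 -> L0 miss wb->B2  d=D]
9: R B2 -> L0 miss wb->B0  d=-]
10: W B2 -> L0 hit  d=D]
11: W B0 -> L0 miss wb->B2  d=D]
12: W B3 -> L1 miss wb->B1  d=D]
13: R B2 -> L0 miss wb->B0  d=-]
14: R B0 -> L0 miss  d=-]
15: W B1 -> L1 miss wb->B3  d=D]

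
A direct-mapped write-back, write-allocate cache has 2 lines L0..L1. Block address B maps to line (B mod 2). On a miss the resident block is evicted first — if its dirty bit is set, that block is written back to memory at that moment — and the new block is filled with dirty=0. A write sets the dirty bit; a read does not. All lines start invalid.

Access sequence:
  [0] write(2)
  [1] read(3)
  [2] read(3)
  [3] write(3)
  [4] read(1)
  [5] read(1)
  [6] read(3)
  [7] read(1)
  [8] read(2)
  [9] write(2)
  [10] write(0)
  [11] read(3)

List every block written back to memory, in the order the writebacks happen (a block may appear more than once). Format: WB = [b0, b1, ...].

WB = [3, 2]

0: W B2 → L0 miss [D]
1: R B3 → L1 miss [-]
2: R B3 → L1 hit [-]
3: W B3 → L1 hit [D]
4: R B1 → L1 miss wb→B3 [-]
5: R B1 → L1 hit [-]
6: R B3 → L1 miss [-]
7: R B1 → L1 miss [-]
8: R B2 → L0 hit [D]
9: W B2 → L0 hit [D]
10: W B0 → L0 miss wb→B2 [D]
11: R B3 → L1 miss [-]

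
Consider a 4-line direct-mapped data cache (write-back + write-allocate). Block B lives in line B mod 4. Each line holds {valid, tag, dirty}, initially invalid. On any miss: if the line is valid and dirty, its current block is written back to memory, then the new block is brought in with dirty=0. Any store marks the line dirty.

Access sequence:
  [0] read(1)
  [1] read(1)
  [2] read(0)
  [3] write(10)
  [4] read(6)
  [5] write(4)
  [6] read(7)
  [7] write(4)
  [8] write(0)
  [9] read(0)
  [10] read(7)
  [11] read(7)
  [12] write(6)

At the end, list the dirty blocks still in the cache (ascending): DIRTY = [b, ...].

DIRTY = [0, 6]

0: R B1 -> L1 miss  d=-]
1: R B1 -> L1 hit  d=-]
2: R B0 -> L0 miss  d=-]
3: W B10 -> L2 miss  d=D]
4: R B6 -> L2 miss wb->B10  d=-]
5: W B4 -> L0 miss  d=D]
6: R B7 -> L3 miss  d=-]
7: W B4 -> L0 hit  d=D]
8: W B0 -> L0 miss wb->B4  d=D]
9: R B0 -> L0 hit  d=D]
10: R B7 -> L3 hit  d=-]
11: R B7 -> L3 hit  d=-]
12: W B6 -> L2 hit  d=D]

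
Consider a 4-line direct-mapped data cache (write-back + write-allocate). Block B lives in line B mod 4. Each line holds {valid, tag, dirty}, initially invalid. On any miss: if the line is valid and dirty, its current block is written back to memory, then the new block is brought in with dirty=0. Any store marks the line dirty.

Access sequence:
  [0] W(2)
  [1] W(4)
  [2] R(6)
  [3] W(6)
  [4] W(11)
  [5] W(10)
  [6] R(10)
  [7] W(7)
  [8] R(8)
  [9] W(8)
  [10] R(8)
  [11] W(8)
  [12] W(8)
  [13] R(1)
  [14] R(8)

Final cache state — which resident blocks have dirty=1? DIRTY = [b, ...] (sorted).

DIRTY = [7, 8, 10]

0: W B2 → L2 miss [D]
1: W B4 → L0 miss [D]
2: R B6 → L2 miss wb→B2 [-]
3: W B6 → L2 hit [D]
4: W B11 → L3 miss [D]
5: W B10 → L2 miss wb→B6 [D]
6: R B10 → L2 hit [D]
7: W B7 → L3 miss wb→B11 [D]
8: R B8 → L0 miss wb→B4 [-]
9: W B8 → L0 hit [D]
10: R B8 → L0 hit [D]
11: W B8 → L0 hit [D]
12: W B8 → L0 hit [D]
13: R B1 → L1 miss [-]
14: R B8 → L0 hit [D]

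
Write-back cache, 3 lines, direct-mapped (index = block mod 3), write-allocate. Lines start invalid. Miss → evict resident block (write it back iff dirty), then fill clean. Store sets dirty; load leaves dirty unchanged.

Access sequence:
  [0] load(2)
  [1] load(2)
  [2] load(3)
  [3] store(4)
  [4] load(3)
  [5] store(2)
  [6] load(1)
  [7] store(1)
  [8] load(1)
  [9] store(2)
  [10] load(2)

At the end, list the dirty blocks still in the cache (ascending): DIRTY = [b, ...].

0: R B2 → L2 miss [-]
1: R B2 → L2 hit [-]
2: R B3 → L0 miss [-]
3: W B4 → L1 miss [D]
4: R B3 → L0 hit [-]
5: W B2 → L2 hit [D]
6: R B1 → L1 miss wb→B4 [-]
7: W B1 → L1 hit [D]
8: R B1 → L1 hit [D]
9: W B2 → L2 hit [D]
10: R B2 → L2 hit [D]

DIRTY = [1, 2]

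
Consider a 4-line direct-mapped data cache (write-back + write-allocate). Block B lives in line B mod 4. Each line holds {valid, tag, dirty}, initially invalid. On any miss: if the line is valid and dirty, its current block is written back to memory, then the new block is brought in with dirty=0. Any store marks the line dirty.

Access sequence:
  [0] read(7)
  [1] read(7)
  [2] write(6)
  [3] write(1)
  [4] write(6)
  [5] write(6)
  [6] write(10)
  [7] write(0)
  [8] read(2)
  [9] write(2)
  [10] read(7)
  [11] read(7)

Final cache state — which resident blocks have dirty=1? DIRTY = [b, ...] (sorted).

0: R B7 → L3 miss [-]
1: R B7 → L3 hit [-]
2: W B6 → L2 miss [D]
3: W B1 → L1 miss [D]
4: W B6 → L2 hit [D]
5: W B6 → L2 hit [D]
6: W B10 → L2 miss wb→B6 [D]
7: W B0 → L0 miss [D]
8: R B2 → L2 miss wb→B10 [-]
9: W B2 → L2 hit [D]
10: R B7 → L3 hit [-]
11: R B7 → L3 hit [-]

DIRTY = [0, 1, 2]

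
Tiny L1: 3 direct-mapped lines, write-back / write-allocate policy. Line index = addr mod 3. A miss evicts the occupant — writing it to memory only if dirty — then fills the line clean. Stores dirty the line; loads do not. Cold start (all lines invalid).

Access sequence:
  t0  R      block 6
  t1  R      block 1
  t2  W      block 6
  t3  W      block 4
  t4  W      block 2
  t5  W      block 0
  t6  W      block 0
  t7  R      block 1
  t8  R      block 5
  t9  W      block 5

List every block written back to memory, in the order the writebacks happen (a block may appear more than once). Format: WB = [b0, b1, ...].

WB = [6, 4, 2]

  0 | R B6 → L0 miss [-]
  1 | R B1 → L1 miss [-]
  2 | W B6 → L0 hit [D]
  3 | W B4 → L1 miss [D]
  4 | W B2 → L2 miss [D]
  5 | W B0 → L0 miss wb→B6 [D]
  6 | W B0 → L0 hit [D]
  7 | R B1 → L1 miss wb→B4 [-]
  8 | R B5 → L2 miss wb→B2 [-]
  9 | W B5 → L2 hit [D]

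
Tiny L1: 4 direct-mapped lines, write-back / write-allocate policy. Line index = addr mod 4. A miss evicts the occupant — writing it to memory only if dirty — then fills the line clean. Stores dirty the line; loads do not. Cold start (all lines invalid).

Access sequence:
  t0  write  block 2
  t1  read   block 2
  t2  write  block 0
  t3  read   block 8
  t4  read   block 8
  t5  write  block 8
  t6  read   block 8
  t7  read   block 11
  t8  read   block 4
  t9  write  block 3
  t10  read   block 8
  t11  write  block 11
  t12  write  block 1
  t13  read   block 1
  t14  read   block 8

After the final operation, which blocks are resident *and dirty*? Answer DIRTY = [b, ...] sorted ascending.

0: W B2 -> L2 miss  d=D]
1: R B2 -> L2 hit  d=D]
2: W B0 -> L0 miss  d=D]
3: R B8 -> L0 miss wb->B0  d=-]
4: R B8 -> L0 hit  d=-]
5: W B8 -> L0 hit  d=D]
6: R B8 -> L0 hit  d=D]
7: R B11 -> L3 miss  d=-]
8: R B4 -> L0 miss wb->B8  d=-]
9: W B3 -> L3 miss  d=D]
10: R B8 -> L0 miss  d=-]
11: W B11 -> L3 miss wb->B3  d=D]
12: W B1 -> L1 miss  d=D]
13: R B1 -> L1 hit  d=D]
14: R B8 -> L0 hit  d=-]

DIRTY = [1, 2, 11]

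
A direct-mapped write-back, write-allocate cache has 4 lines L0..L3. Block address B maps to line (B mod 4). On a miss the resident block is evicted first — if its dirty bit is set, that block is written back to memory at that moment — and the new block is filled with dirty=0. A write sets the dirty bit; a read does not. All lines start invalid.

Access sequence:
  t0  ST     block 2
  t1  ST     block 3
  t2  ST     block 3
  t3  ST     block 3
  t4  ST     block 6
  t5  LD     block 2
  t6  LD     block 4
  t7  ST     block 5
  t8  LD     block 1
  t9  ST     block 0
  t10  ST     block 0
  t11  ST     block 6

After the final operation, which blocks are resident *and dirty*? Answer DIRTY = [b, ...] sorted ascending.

DIRTY = [0, 3, 6]

  0 | W B2 → L2 miss [D]
  1 | W B3 → L3 miss [D]
  2 | W B3 → L3 hit [D]
  3 | W B3 → L3 hit [D]
  4 | W B6 → L2 miss wb→B2 [D]
  5 | R B2 → L2 miss wb→B6 [-]
  6 | R B4 → L0 miss [-]
  7 | W B5 → L1 miss [D]
  8 | R B1 → L1 miss wb→B5 [-]
  9 | W B0 → L0 miss [D]
  10 | W B0 → L0 hit [D]
  11 | W B6 → L2 miss [D]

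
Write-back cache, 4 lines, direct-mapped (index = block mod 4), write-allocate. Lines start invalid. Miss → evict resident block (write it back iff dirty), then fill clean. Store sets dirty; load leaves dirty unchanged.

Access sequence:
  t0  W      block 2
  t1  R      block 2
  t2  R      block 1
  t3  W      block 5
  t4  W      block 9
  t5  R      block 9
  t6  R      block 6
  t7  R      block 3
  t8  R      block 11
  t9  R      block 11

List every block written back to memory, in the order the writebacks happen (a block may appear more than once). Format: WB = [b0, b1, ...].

  0 | W B2 → L2 miss [D]
  1 | R B2 → L2 hit [D]
  2 | R B1 → L1 miss [-]
  3 | W B5 → L1 miss [D]
  4 | W B9 → L1 miss wb→B5 [D]
  5 | R B9 → L1 hit [D]
  6 | R B6 → L2 miss wb→B2 [-]
  7 | R B3 → L3 miss [-]
  8 | R B11 → L3 miss [-]
  9 | R B11 → L3 hit [-]

WB = [5, 2]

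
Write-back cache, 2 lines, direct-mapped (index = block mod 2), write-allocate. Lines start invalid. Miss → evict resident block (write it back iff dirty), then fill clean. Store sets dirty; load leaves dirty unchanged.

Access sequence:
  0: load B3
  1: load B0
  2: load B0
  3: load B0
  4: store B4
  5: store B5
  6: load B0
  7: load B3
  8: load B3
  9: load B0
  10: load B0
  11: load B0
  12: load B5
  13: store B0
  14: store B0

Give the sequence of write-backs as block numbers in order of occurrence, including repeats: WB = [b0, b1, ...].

  0 | R B3 → L1 miss [-]
  1 | R B0 → L0 miss [-]
  2 | R B0 → L0 hit [-]
  3 | R B0 → L0 hit [-]
  4 | W B4 → L0 miss [D]
  5 | W B5 → L1 miss [D]
  6 | R B0 → L0 miss wb→B4 [-]
  7 | R B3 → L1 miss wb→B5 [-]
  8 | R B3 → L1 hit [-]
  9 | R B0 → L0 hit [-]
  10 | R B0 → L0 hit [-]
  11 | R B0 → L0 hit [-]
  12 | R B5 → L1 miss [-]
  13 | W B0 → L0 hit [D]
  14 | W B0 → L0 hit [D]

WB = [4, 5]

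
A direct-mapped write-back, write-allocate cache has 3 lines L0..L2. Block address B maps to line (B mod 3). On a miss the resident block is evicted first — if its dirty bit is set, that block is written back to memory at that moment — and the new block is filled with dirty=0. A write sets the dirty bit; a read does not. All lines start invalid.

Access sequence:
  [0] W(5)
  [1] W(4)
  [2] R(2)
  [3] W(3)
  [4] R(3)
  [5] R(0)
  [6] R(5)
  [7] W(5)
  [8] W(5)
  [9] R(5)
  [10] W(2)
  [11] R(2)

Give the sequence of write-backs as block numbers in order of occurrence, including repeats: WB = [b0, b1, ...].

0: W B5 -> L2 miss  d=D]
1: W B4 -> L1 miss  d=D]
2: R B2 -> L2 miss wb->B5  d=-]
3: W B3 -> L0 miss  d=D]
4: R B3 -> L0 hit  d=D]
5: R B0 -> L0 miss wb->B3  d=-]
6: R B5 -> L2 miss  d=-]
7: W B5 -> L2 hit  d=D]
8: W B5 -> L2 hit  d=D]
9: R B5 -> L2 hit  d=D]
10: W B2 -> L2 miss wb->B5  d=D]
11: R B2 -> L2 hit  d=D]

WB = [5, 3, 5]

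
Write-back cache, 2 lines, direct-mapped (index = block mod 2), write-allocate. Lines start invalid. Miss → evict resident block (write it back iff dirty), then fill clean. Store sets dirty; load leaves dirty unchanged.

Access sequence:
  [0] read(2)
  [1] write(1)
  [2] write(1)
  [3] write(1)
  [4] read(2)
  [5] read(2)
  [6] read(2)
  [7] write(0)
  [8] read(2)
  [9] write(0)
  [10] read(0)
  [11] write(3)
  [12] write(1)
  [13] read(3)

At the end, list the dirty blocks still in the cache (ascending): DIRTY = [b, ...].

0: R B2 → L0 miss [-]
1: W B1 → L1 miss [D]
2: W B1 → L1 hit [D]
3: W B1 → L1 hit [D]
4: R B2 → L0 hit [-]
5: R B2 → L0 hit [-]
6: R B2 → L0 hit [-]
7: W B0 → L0 miss [D]
8: R B2 → L0 miss wb→B0 [-]
9: W B0 → L0 miss [D]
10: R B0 → L0 hit [D]
11: W B3 → L1 miss wb→B1 [D]
12: W B1 → L1 miss wb→B3 [D]
13: R B3 → L1 miss wb→B1 [-]

DIRTY = [0]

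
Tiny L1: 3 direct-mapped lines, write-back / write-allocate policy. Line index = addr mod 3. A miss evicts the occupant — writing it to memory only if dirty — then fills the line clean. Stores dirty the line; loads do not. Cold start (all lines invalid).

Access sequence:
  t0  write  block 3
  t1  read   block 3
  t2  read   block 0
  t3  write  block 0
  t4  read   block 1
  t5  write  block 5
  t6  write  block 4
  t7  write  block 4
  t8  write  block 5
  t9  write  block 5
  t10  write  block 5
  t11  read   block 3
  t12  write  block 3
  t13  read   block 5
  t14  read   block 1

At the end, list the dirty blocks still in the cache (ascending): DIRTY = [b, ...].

  0 | W B3 → L0 miss [D]
  1 | R B3 → L0 hit [D]
  2 | R B0 → L0 miss wb→B3 [-]
  3 | W B0 → L0 hit [D]
  4 | R B1 → L1 miss [-]
  5 | W B5 → L2 miss [D]
  6 | W B4 → L1 miss [D]
  7 | W B4 → L1 hit [D]
  8 | W B5 → L2 hit [D]
  9 | W B5 → L2 hit [D]
  10 | W B5 → L2 hit [D]
  11 | R B3 → L0 miss wb→B0 [-]
  12 | W B3 → L0 hit [D]
  13 | R B5 → L2 hit [D]
  14 | R B1 → L1 miss wb→B4 [-]

DIRTY = [3, 5]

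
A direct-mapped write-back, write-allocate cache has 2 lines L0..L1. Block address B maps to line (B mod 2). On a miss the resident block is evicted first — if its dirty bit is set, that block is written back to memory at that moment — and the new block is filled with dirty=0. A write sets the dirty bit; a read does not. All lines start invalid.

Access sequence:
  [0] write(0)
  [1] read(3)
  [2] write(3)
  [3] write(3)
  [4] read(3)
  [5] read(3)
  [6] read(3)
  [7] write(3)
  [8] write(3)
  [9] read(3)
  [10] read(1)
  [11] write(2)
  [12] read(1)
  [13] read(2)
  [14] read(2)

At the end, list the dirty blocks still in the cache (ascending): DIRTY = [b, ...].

DIRTY = [2]

  0 | W B0 → L0 miss [D]
  1 | R B3 → L1 miss [-]
  2 | W B3 → L1 hit [D]
  3 | W B3 → L1 hit [D]
  4 | R B3 → L1 hit [D]
  5 | R B3 → L1 hit [D]
  6 | R B3 → L1 hit [D]
  7 | W B3 → L1 hit [D]
  8 | W B3 → L1 hit [D]
  9 | R B3 → L1 hit [D]
  10 | R B1 → L1 miss wb→B3 [-]
  11 | W B2 → L0 miss wb→B0 [D]
  12 | R B1 → L1 hit [-]
  13 | R B2 → L0 hit [D]
  14 | R B2 → L0 hit [D]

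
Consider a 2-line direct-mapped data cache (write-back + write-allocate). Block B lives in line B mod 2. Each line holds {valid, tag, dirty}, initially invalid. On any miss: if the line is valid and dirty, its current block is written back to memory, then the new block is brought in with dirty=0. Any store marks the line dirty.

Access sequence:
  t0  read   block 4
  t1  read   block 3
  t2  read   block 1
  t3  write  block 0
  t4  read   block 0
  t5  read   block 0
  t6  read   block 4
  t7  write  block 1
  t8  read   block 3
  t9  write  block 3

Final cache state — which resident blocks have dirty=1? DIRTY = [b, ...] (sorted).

0: R B4 → L0 miss [-]
1: R B3 → L1 miss [-]
2: R B1 → L1 miss [-]
3: W B0 → L0 miss [D]
4: R B0 → L0 hit [D]
5: R B0 → L0 hit [D]
6: R B4 → L0 miss wb→B0 [-]
7: W B1 → L1 hit [D]
8: R B3 → L1 miss wb→B1 [-]
9: W B3 → L1 hit [D]

DIRTY = [3]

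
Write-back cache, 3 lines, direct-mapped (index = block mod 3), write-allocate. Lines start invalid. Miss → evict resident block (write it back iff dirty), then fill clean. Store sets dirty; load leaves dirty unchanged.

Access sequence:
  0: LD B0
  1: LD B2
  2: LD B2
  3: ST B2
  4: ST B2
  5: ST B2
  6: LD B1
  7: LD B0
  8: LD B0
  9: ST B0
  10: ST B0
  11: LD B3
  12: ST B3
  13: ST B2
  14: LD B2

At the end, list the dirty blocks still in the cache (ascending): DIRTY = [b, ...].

DIRTY = [2, 3]

  0 | R B0 → L0 miss [-]
  1 | R B2 → L2 miss [-]
  2 | R B2 → L2 hit [-]
  3 | W B2 → L2 hit [D]
  4 | W B2 → L2 hit [D]
  5 | W B2 → L2 hit [D]
  6 | R B1 → L1 miss [-]
  7 | R B0 → L0 hit [-]
  8 | R B0 → L0 hit [-]
  9 | W B0 → L0 hit [D]
  10 | W B0 → L0 hit [D]
  11 | R B3 → L0 miss wb→B0 [-]
  12 | W B3 → L0 hit [D]
  13 | W B2 → L2 hit [D]
  14 | R B2 → L2 hit [D]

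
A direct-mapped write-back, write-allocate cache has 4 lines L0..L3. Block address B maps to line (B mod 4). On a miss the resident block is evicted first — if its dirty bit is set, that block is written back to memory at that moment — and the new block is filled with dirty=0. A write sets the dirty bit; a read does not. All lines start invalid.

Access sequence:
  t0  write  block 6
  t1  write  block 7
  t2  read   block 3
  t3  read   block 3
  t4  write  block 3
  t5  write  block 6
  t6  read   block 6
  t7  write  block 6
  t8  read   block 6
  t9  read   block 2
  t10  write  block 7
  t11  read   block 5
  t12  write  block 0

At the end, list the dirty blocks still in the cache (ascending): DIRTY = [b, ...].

  0 | W B6 → L2 miss [D]
  1 | W B7 → L3 miss [D]
  2 | R B3 → L3 miss wb→B7 [-]
  3 | R B3 → L3 hit [-]
  4 | W B3 → L3 hit [D]
  5 | W B6 → L2 hit [D]
  6 | R B6 → L2 hit [D]
  7 | W B6 → L2 hit [D]
  8 | R B6 → L2 hit [D]
  9 | R B2 → L2 miss wb→B6 [-]
  10 | W B7 → L3 miss wb→B3 [D]
  11 | R B5 → L1 miss [-]
  12 | W B0 → L0 miss [D]

DIRTY = [0, 7]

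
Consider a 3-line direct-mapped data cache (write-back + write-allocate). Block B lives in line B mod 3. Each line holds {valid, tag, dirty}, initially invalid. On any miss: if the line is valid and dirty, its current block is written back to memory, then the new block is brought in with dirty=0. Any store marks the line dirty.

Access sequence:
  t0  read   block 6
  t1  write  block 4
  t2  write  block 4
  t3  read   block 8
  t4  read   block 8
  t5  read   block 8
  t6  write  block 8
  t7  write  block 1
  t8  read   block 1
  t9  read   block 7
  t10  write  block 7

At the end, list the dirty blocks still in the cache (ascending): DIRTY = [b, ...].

DIRTY = [7, 8]

  0 | R B6 → L0 miss [-]
  1 | W B4 → L1 miss [D]
  2 | W B4 → L1 hit [D]
  3 | R B8 → L2 miss [-]
  4 | R B8 → L2 hit [-]
  5 | R B8 → L2 hit [-]
  6 | W B8 → L2 hit [D]
  7 | W B1 → L1 miss wb→B4 [D]
  8 | R B1 → L1 hit [D]
  9 | R B7 → L1 miss wb→B1 [-]
  10 | W B7 → L1 hit [D]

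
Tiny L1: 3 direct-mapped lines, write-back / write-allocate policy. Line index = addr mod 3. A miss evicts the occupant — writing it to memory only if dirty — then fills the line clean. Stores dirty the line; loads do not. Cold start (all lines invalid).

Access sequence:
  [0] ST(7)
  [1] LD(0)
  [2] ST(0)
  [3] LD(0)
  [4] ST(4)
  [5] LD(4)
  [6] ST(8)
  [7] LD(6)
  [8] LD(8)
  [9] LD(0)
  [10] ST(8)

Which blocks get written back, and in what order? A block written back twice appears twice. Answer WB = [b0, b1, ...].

  0 | W B7 → L1 miss [D]
  1 | R B0 → L0 miss [-]
  2 | W B0 → L0 hit [D]
  3 | R B0 → L0 hit [D]
  4 | W B4 → L1 miss wb→B7 [D]
  5 | R B4 → L1 hit [D]
  6 | W B8 → L2 miss [D]
  7 | R B6 → L0 miss wb→B0 [-]
  8 | R B8 → L2 hit [D]
  9 | R B0 → L0 miss [-]
  10 | W B8 → L2 hit [D]

WB = [7, 0]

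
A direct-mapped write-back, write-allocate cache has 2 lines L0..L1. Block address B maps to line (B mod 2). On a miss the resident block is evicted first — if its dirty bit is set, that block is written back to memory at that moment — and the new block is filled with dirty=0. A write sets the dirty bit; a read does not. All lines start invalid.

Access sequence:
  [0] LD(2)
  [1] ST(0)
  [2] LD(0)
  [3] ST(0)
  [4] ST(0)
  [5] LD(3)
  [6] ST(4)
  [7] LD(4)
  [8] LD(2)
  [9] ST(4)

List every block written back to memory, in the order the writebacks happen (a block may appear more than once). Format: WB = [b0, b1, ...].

WB = [0, 4]

0: R B2 -> L0 miss  d=-]
1: W B0 -> L0 miss  d=D]
2: R B0 -> L0 hit  d=D]
3: W B0 -> L0 hit  d=D]
4: W B0 -> L0 hit  d=D]
5: R B3 -> L1 miss  d=-]
6: W B4 -> L0 miss wb->B0  d=D]
7: R B4 -> L0 hit  d=D]
8: R B2 -> L0 miss wb->B4  d=-]
9: W B4 -> L0 miss  d=D]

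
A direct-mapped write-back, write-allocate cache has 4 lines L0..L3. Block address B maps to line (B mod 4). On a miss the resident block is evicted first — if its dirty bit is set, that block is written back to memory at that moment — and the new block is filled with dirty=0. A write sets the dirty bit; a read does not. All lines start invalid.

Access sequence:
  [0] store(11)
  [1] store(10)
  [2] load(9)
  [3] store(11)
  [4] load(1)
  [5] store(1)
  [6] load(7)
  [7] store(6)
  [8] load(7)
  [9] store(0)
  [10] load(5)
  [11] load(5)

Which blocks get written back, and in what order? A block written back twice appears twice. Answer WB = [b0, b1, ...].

WB = [11, 10, 1]

0: W B11 -> L3 miss  d=D]
1: W B10 -> L2 miss  d=D]
2: R B9 -> L1 miss  d=-]
3: W B11 -> L3 hit  d=D]
4: R B1 -> L1 miss  d=-]
5: W B1 -> L1 hit  d=D]
6: R B7 -> L3 miss wb->B11  d=-]
7: W B6 -> L2 miss wb->B10  d=D]
8: R B7 -> L3 hit  d=-]
9: W B0 -> L0 miss  d=D]
10: R B5 -> L1 miss wb->B1  d=-]
11: R B5 -> L1 hit  d=-]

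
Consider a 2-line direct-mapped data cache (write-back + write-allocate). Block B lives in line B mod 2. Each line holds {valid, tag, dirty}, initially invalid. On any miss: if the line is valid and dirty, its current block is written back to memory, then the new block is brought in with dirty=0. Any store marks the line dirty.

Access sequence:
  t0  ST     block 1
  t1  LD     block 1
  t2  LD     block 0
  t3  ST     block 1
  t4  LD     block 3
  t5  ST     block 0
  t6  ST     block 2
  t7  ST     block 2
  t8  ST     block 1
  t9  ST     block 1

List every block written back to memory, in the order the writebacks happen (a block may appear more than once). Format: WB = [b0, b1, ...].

WB = [1, 0]

0: W B1 -> L1 miss  d=D]
1: R B1 -> L1 hit  d=D]
2: R B0 -> L0 miss  d=-]
3: W B1 -> L1 hit  d=D]
4: R B3 -> L1 miss wb->B1  d=-]
5: W B0 -> L0 hit  d=D]
6: W B2 -> L0 miss wb->B0  d=D]
7: W B2 -> L0 hit  d=D]
8: W B1 -> L1 miss  d=D]
9: W B1 -> L1 hit  d=D]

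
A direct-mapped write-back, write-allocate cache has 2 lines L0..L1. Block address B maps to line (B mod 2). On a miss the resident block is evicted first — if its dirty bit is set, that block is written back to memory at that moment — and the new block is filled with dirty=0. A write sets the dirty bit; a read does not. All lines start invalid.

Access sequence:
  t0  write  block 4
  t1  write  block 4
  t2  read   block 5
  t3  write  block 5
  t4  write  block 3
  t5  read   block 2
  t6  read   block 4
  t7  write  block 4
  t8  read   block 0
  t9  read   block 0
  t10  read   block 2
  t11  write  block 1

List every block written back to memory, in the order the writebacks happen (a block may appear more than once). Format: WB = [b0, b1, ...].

WB = [5, 4, 4, 3]

0: W B4 → L0 miss [D]
1: W B4 → L0 hit [D]
2: R B5 → L1 miss [-]
3: W B5 → L1 hit [D]
4: W B3 → L1 miss wb→B5 [D]
5: R B2 → L0 miss wb→B4 [-]
6: R B4 → L0 miss [-]
7: W B4 → L0 hit [D]
8: R B0 → L0 miss wb→B4 [-]
9: R B0 → L0 hit [-]
10: R B2 → L0 miss [-]
11: W B1 → L1 miss wb→B3 [D]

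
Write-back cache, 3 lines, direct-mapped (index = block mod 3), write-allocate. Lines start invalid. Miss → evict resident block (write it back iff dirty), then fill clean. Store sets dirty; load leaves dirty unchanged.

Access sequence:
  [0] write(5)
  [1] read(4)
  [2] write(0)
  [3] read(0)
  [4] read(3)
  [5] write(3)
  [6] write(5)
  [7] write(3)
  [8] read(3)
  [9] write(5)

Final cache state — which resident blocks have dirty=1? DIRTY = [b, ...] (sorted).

DIRTY = [3, 5]

0: W B5 -> L2 miss  d=D]
1: R B4 -> L1 miss  d=-]
2: W B0 -> L0 miss  d=D]
3: R B0 -> L0 hit  d=D]
4: R B3 -> L0 miss wb->B0  d=-]
5: W B3 -> L0 hit  d=D]
6: W B5 -> L2 hit  d=D]
7: W B3 -> L0 hit  d=D]
8: R B3 -> L0 hit  d=D]
9: W B5 -> L2 hit  d=D]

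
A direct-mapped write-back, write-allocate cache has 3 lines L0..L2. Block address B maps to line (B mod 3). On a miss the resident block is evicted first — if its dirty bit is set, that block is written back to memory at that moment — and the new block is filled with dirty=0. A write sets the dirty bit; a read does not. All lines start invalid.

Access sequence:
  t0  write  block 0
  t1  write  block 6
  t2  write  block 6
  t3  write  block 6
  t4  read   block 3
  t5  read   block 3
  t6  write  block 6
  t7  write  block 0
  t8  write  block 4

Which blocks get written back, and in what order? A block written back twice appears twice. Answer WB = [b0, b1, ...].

WB = [0, 6, 6]

  0 | W B0 → L0 miss [D]
  1 | W B6 → L0 miss wb→B0 [D]
  2 | W B6 → L0 hit [D]
  3 | W B6 → L0 hit [D]
  4 | R B3 → L0 miss wb→B6 [-]
  5 | R B3 → L0 hit [-]
  6 | W B6 → L0 miss [D]
  7 | W B0 → L0 miss wb→B6 [D]
  8 | W B4 → L1 miss [D]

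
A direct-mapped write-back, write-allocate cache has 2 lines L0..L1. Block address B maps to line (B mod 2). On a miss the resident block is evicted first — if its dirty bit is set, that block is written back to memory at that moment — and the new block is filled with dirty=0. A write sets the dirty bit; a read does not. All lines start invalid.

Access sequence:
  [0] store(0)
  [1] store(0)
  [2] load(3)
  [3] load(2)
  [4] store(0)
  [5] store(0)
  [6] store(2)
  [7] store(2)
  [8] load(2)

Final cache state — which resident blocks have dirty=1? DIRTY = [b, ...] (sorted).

DIRTY = [2]

0: W B0 -> L0 miss  d=D]
1: W B0 -> L0 hit  d=D]
2: R B3 -> L1 miss  d=-]
3: R B2 -> L0 miss wb->B0  d=-]
4: W B0 -> L0 miss  d=D]
5: W B0 -> L0 hit  d=D]
6: W B2 -> L0 miss wb->B0  d=D]
7: W B2 -> L0 hit  d=D]
8: R B2 -> L0 hit  d=D]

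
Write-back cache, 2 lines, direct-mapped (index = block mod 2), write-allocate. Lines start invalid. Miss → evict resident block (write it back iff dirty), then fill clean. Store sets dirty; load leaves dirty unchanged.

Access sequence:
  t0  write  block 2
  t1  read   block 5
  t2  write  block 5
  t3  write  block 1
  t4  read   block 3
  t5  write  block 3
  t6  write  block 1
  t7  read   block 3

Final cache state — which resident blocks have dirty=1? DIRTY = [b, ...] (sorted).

0: W B2 -> L0 miss  d=D]
1: R B5 -> L1 miss  d=-]
2: W B5 -> L1 hit  d=D]
3: W B1 -> L1 miss wb->B5  d=D]
4: R B3 -> L1 miss wb->B1  d=-]
5: W B3 -> L1 hit  d=D]
6: W B1 -> L1 miss wb->B3  d=D]
7: R B3 -> L1 miss wb->B1  d=-]

DIRTY = [2]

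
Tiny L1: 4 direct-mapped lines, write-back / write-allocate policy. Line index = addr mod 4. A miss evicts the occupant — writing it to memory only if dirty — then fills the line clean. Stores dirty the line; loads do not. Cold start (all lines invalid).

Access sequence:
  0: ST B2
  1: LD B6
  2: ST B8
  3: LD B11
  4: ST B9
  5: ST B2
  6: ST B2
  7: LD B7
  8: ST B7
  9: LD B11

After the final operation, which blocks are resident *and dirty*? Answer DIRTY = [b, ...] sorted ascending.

0: W B2 -> L2 miss  d=D]
1: R B6 -> L2 miss wb->B2  d=-]
2: W B8 -> L0 miss  d=D]
3: R B11 -> L3 miss  d=-]
4: W B9 -> L1 miss  d=D]
5: W B2 -> L2 miss  d=D]
6: W B2 -> L2 hit  d=D]
7: R B7 -> L3 miss  d=-]
8: W B7 -> L3 hit  d=D]
9: R B11 -> L3 miss wb->B7  d=-]

DIRTY = [2, 8, 9]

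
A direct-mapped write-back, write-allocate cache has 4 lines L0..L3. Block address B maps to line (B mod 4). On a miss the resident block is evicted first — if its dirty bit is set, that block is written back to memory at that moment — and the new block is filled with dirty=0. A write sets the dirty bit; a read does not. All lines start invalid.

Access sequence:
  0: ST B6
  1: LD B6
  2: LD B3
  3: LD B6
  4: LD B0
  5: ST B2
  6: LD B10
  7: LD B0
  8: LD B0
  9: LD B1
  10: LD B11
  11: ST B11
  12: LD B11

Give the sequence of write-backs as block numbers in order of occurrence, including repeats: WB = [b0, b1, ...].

0: W B6 -> L2 miss  d=D]
1: R B6 -> L2 hit  d=D]
2: R B3 -> L3 miss  d=-]
3: R B6 -> L2 hit  d=D]
4: R B0 -> L0 miss  d=-]
5: W B2 -> L2 miss wb->B6  d=D]
6: R B10 -> L2 miss wb->B2  d=-]
7: R B0 -> L0 hit  d=-]
8: R B0 -> L0 hit  d=-]
9: R B1 -> L1 miss  d=-]
10: R B11 -> L3 miss  d=-]
11: W B11 -> L3 hit  d=D]
12: R B11 -> L3 hit  d=D]

WB = [6, 2]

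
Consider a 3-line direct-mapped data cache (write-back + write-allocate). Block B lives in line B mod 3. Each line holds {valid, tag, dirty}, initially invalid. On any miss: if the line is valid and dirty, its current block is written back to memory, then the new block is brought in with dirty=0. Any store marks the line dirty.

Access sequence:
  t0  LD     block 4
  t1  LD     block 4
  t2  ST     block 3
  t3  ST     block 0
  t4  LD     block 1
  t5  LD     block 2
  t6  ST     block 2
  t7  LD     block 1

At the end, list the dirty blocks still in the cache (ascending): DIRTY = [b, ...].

DIRTY = [0, 2]

0: R B4 → L1 miss [-]
1: R B4 → L1 hit [-]
2: W B3 → L0 miss [D]
3: W B0 → L0 miss wb→B3 [D]
4: R B1 → L1 miss [-]
5: R B2 → L2 miss [-]
6: W B2 → L2 hit [D]
7: R B1 → L1 hit [-]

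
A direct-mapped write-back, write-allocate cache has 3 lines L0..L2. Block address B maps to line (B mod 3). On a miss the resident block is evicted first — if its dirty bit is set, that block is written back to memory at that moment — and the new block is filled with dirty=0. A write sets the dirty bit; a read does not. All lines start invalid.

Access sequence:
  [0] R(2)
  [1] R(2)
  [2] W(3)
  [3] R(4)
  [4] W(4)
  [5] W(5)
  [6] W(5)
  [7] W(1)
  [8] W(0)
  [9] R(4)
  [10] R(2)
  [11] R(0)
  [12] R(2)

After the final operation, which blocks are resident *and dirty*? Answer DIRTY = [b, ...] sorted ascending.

DIRTY = [0]

0: R B2 → L2 miss [-]
1: R B2 → L2 hit [-]
2: W B3 → L0 miss [D]
3: R B4 → L1 miss [-]
4: W B4 → L1 hit [D]
5: W B5 → L2 miss [D]
6: W B5 → L2 hit [D]
7: W B1 → L1 miss wb→B4 [D]
8: W B0 → L0 miss wb→B3 [D]
9: R B4 → L1 miss wb→B1 [-]
10: R B2 → L2 miss wb→B5 [-]
11: R B0 → L0 hit [D]
12: R B2 → L2 hit [-]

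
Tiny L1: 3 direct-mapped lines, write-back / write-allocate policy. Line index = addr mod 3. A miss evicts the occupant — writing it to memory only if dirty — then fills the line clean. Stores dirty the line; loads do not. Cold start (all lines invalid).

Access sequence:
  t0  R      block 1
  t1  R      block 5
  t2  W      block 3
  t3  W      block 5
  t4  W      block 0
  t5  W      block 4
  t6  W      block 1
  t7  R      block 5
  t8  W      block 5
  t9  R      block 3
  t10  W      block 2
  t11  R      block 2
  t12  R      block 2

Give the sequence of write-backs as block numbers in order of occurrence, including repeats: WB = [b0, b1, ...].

WB = [3, 4, 0, 5]

0: R B1 → L1 miss [-]
1: R B5 → L2 miss [-]
2: W B3 → L0 miss [D]
3: W B5 → L2 hit [D]
4: W B0 → L0 miss wb→B3 [D]
5: W B4 → L1 miss [D]
6: W B1 → L1 miss wb→B4 [D]
7: R B5 → L2 hit [D]
8: W B5 → L2 hit [D]
9: R B3 → L0 miss wb→B0 [-]
10: W B2 → L2 miss wb→B5 [D]
11: R B2 → L2 hit [D]
12: R B2 → L2 hit [D]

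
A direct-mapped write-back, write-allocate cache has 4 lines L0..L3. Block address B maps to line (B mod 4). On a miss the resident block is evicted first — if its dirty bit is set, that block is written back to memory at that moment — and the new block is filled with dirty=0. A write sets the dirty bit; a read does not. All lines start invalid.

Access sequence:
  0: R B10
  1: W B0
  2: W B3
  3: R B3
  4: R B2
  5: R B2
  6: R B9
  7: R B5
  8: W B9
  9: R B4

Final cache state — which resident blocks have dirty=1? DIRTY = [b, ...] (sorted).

DIRTY = [3, 9]

0: R B10 -> L2 miss  d=-]
1: W B0 -> L0 miss  d=D]
2: W B3 -> L3 miss  d=D]
3: R B3 -> L3 hit  d=D]
4: R B2 -> L2 miss  d=-]
5: R B2 -> L2 hit  d=-]
6: R B9 -> L1 miss  d=-]
7: R B5 -> L1 miss  d=-]
8: W B9 -> L1 miss  d=D]
9: R B4 -> L0 miss wb->B0  d=-]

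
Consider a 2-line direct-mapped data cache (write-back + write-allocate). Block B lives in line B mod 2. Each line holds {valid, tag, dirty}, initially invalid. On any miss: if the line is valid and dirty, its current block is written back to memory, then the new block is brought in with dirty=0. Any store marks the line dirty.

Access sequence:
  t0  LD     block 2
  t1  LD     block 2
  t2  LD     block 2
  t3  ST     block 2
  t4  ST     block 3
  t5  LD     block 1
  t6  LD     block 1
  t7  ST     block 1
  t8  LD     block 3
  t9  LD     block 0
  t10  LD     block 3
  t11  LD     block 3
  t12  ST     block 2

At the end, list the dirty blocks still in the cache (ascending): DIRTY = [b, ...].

DIRTY = [2]

0: R B2 → L0 miss [-]
1: R B2 → L0 hit [-]
2: R B2 → L0 hit [-]
3: W B2 → L0 hit [D]
4: W B3 → L1 miss [D]
5: R B1 → L1 miss wb→B3 [-]
6: R B1 → L1 hit [-]
7: W B1 → L1 hit [D]
8: R B3 → L1 miss wb→B1 [-]
9: R B0 → L0 miss wb→B2 [-]
10: R B3 → L1 hit [-]
11: R B3 → L1 hit [-]
12: W B2 → L0 miss [D]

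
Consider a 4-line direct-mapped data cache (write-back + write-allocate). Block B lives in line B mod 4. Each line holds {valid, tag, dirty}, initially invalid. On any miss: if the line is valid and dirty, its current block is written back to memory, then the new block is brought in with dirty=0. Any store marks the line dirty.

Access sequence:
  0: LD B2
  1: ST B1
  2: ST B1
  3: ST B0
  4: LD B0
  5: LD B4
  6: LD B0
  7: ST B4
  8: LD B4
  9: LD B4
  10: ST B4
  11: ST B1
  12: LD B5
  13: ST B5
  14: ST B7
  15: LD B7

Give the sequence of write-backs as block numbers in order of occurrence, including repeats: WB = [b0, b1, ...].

  0 | R B2 → L2 miss [-]
  1 | W B1 → L1 miss [D]
  2 | W B1 → L1 hit [D]
  3 | W B0 → L0 miss [D]
  4 | R B0 → L0 hit [D]
  5 | R B4 → L0 miss wb→B0 [-]
  6 | R B0 → L0 miss [-]
  7 | W B4 → L0 miss [D]
  8 | R B4 → L0 hit [D]
  9 | R B4 → L0 hit [D]
  10 | W B4 → L0 hit [D]
  11 | W B1 → L1 hit [D]
  12 | R B5 → L1 miss wb→B1 [-]
  13 | W B5 → L1 hit [D]
  14 | W B7 → L3 miss [D]
  15 | R B7 → L3 hit [D]

WB = [0, 1]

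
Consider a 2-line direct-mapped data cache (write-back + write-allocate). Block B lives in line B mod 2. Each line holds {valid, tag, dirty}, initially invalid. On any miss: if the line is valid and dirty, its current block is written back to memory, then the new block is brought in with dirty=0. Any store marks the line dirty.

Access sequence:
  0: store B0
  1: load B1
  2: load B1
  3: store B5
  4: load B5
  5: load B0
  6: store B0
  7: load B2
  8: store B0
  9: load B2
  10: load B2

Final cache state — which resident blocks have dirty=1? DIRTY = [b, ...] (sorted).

0: W B0 → L0 miss [D]
1: R B1 → L1 miss [-]
2: R B1 → L1 hit [-]
3: W B5 → L1 miss [D]
4: R B5 → L1 hit [D]
5: R B0 → L0 hit [D]
6: W B0 → L0 hit [D]
7: R B2 → L0 miss wb→B0 [-]
8: W B0 → L0 miss [D]
9: R B2 → L0 miss wb→B0 [-]
10: R B2 → L0 hit [-]

DIRTY = [5]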